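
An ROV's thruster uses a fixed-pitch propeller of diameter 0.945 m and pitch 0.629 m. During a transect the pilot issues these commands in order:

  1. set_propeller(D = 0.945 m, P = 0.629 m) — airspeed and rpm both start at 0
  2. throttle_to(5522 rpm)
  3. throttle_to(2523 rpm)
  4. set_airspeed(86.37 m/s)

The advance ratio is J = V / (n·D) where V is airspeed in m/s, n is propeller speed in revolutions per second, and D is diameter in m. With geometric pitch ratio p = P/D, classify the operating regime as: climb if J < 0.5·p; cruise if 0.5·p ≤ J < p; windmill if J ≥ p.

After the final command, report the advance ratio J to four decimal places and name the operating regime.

J = 2.1735, regime = windmill

set_propeller: D = 0.945 m, P = 0.629 m (p = P/D = 0.665608); state ← (V=0, rpm=0)
throttle_to(5522): rpm ← 5522
throttle_to(2523): rpm ← 2523
set_airspeed(86.37): V ← 86.37 m/s
final state: V = 86.37 m/s, rpm = 2523 → n = rpm/60 = 42.050000 rev/s
J = V / (n·D) = 86.37 / (42.050000 × 0.945) = 2.173527
regime bands: climb J<0.3328 | cruise [0.3328, 0.6656) | windmill J≥0.6656
J = 2.1735 → windmill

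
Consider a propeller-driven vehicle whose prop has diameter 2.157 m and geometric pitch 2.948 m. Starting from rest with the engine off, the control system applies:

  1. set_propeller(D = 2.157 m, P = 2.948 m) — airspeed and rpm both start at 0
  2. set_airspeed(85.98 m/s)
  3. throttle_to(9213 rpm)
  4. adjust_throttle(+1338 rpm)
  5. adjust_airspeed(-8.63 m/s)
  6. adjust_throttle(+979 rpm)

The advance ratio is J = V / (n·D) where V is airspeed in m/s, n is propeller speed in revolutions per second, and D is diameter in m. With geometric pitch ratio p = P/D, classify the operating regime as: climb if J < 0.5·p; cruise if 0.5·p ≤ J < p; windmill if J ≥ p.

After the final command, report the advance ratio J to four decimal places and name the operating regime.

J = 0.1866, regime = climb

set_propeller: D = 2.157 m, P = 2.948 m (p = P/D = 1.366713); state ← (V=0, rpm=0)
set_airspeed(85.98): V ← 85.98 m/s
throttle_to(9213): rpm ← 9213
adjust_throttle(+1338): rpm ← 9213 +1338 = 10551
adjust_airspeed(-8.63): V ← 85.98 -8.63 = 77.35 m/s
adjust_throttle(+979): rpm ← 10551 +979 = 11530
final state: V = 77.35 m/s, rpm = 11530 → n = rpm/60 = 192.166667 rev/s
J = V / (n·D) = 77.35 / (192.166667 × 2.157) = 0.186609
regime bands: climb J<0.6834 | cruise [0.6834, 1.3667) | windmill J≥1.3667
J = 0.1866 → climb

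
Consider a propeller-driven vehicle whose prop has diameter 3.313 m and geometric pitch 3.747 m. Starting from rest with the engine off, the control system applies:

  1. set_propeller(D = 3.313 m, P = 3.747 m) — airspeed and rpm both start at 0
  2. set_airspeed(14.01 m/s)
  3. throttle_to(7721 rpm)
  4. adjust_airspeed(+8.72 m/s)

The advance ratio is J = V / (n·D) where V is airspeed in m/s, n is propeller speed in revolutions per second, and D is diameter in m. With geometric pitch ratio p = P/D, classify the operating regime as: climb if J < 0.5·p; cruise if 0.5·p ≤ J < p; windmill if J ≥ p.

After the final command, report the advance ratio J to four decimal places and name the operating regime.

J = 0.0533, regime = climb

set_propeller: D = 3.313 m, P = 3.747 m (p = P/D = 1.130999); state ← (V=0, rpm=0)
set_airspeed(14.01): V ← 14.01 m/s
throttle_to(7721): rpm ← 7721
adjust_airspeed(+8.72): V ← 14.01 +8.72 = 22.73 m/s
final state: V = 22.73 m/s, rpm = 7721 → n = rpm/60 = 128.683333 rev/s
J = V / (n·D) = 22.73 / (128.683333 × 3.313) = 0.053316
regime bands: climb J<0.5655 | cruise [0.5655, 1.1310) | windmill J≥1.1310
J = 0.0533 → climb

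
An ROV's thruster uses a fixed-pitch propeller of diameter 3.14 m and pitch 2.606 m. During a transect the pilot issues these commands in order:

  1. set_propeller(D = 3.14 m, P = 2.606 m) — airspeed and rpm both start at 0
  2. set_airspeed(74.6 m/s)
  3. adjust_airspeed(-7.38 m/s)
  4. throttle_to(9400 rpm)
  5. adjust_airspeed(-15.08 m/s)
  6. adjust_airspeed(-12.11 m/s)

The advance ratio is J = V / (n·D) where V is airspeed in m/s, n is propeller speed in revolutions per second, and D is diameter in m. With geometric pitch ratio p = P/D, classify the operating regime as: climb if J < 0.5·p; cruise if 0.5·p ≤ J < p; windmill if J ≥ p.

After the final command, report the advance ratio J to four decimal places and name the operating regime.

set_propeller: D = 3.14 m, P = 2.606 m (p = P/D = 0.829936); state ← (V=0, rpm=0)
set_airspeed(74.6): V ← 74.6 m/s
adjust_airspeed(-7.38): V ← 74.6 -7.38 = 67.22 m/s
throttle_to(9400): rpm ← 9400
adjust_airspeed(-15.08): V ← 67.22 -15.08 = 52.14 m/s
adjust_airspeed(-12.11): V ← 52.14 -12.11 = 40.03 m/s
final state: V = 40.03 m/s, rpm = 9400 → n = rpm/60 = 156.666667 rev/s
J = V / (n·D) = 40.03 / (156.666667 × 3.14) = 0.081373
regime bands: climb J<0.4150 | cruise [0.4150, 0.8299) | windmill J≥0.8299
J = 0.0814 → climb

J = 0.0814, regime = climb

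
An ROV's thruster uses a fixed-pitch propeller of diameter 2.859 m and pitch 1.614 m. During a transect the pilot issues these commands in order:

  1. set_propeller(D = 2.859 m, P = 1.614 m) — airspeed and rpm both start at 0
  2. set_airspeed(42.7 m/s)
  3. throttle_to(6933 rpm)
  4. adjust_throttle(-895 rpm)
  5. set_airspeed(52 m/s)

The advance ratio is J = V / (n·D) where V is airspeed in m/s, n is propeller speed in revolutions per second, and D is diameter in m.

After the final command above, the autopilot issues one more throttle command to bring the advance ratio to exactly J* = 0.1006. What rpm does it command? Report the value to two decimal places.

set_propeller: D = 2.859 m, P = 1.614 m (p = P/D = 0.564533); state ← (V=0, rpm=0)
set_airspeed(42.7): V ← 42.7 m/s
throttle_to(6933): rpm ← 6933
adjust_throttle(-895): rpm ← 6933 -895 = 6038
set_airspeed(52): V ← 52 m/s
final state: V = 52 m/s, rpm = 6038 → n = rpm/60 = 100.633333 rev/s
target J* = 0.1006; solve J* = V/(n·D) for n: n = V/(J*·D) = 52/(0.1006 × 2.859) = 180.796995 rev/s
rpm = 60·n = 10847.819693

rpm = 10847.82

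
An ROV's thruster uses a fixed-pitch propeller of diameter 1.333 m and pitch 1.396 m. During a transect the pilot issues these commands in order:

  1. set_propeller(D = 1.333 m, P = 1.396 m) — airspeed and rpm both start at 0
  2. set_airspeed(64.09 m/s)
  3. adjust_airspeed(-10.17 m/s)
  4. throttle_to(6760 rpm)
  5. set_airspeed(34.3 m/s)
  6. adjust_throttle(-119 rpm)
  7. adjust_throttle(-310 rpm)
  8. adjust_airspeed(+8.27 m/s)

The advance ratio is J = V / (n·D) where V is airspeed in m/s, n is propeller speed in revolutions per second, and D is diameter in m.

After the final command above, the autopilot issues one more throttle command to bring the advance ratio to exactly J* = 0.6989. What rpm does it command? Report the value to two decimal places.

set_propeller: D = 1.333 m, P = 1.396 m (p = P/D = 1.047262); state ← (V=0, rpm=0)
set_airspeed(64.09): V ← 64.09 m/s
adjust_airspeed(-10.17): V ← 64.09 -10.17 = 53.92 m/s
throttle_to(6760): rpm ← 6760
set_airspeed(34.3): V ← 34.3 m/s
adjust_throttle(-119): rpm ← 6760 -119 = 6641
adjust_throttle(-310): rpm ← 6641 -310 = 6331
adjust_airspeed(+8.27): V ← 34.3 +8.27 = 42.57 m/s
final state: V = 42.57 m/s, rpm = 6331 → n = rpm/60 = 105.516667 rev/s
target J* = 0.6989; solve J* = V/(n·D) for n: n = V/(J*·D) = 42.57/(0.6989 × 1.333) = 45.693925 rev/s
rpm = 60·n = 2741.635473

rpm = 2741.64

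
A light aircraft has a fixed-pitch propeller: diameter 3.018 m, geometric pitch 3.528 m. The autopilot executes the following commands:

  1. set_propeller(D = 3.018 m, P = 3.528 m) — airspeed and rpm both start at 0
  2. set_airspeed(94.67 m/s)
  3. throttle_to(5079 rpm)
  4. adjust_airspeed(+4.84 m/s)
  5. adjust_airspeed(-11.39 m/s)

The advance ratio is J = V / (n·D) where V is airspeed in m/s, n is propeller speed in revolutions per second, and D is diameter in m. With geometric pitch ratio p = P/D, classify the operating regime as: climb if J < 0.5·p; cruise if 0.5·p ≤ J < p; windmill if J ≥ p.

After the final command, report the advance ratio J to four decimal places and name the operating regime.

J = 0.3449, regime = climb

set_propeller: D = 3.018 m, P = 3.528 m (p = P/D = 1.168986); state ← (V=0, rpm=0)
set_airspeed(94.67): V ← 94.67 m/s
throttle_to(5079): rpm ← 5079
adjust_airspeed(+4.84): V ← 94.67 +4.84 = 99.51 m/s
adjust_airspeed(-11.39): V ← 99.51 -11.39 = 88.12 m/s
final state: V = 88.12 m/s, rpm = 5079 → n = rpm/60 = 84.650000 rev/s
J = V / (n·D) = 88.12 / (84.650000 × 3.018) = 0.344928
regime bands: climb J<0.5845 | cruise [0.5845, 1.1690) | windmill J≥1.1690
J = 0.3449 → climb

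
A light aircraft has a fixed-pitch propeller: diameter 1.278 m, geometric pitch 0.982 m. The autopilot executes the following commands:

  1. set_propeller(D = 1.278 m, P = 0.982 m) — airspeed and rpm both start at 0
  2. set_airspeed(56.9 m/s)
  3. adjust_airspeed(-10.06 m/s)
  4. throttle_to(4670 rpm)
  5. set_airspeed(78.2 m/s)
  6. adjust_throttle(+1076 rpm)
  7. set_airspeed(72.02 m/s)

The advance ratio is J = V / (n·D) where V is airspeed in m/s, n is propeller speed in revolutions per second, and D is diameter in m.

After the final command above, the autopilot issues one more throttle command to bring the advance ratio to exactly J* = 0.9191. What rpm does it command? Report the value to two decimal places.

set_propeller: D = 1.278 m, P = 0.982 m (p = P/D = 0.768388); state ← (V=0, rpm=0)
set_airspeed(56.9): V ← 56.9 m/s
adjust_airspeed(-10.06): V ← 56.9 -10.06 = 46.84 m/s
throttle_to(4670): rpm ← 4670
set_airspeed(78.2): V ← 78.2 m/s
adjust_throttle(+1076): rpm ← 4670 +1076 = 5746
set_airspeed(72.02): V ← 72.02 m/s
final state: V = 72.02 m/s, rpm = 5746 → n = rpm/60 = 95.766667 rev/s
target J* = 0.9191; solve J* = V/(n·D) for n: n = V/(J*·D) = 72.02/(0.9191 × 1.278) = 61.313978 rev/s
rpm = 60·n = 3678.838709

rpm = 3678.84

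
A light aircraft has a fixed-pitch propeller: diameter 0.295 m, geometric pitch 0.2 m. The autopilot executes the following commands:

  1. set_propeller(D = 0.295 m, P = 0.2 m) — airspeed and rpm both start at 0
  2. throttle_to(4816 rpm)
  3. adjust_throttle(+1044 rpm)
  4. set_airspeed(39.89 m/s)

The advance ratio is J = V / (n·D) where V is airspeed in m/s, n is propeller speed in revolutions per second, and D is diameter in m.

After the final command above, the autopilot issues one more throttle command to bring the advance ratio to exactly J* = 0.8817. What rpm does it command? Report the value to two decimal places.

set_propeller: D = 0.295 m, P = 0.2 m (p = P/D = 0.677966); state ← (V=0, rpm=0)
throttle_to(4816): rpm ← 4816
adjust_throttle(+1044): rpm ← 4816 +1044 = 5860
set_airspeed(39.89): V ← 39.89 m/s
final state: V = 39.89 m/s, rpm = 5860 → n = rpm/60 = 97.666667 rev/s
target J* = 0.8817; solve J* = V/(n·D) for n: n = V/(J*·D) = 39.89/(0.8817 × 0.295) = 153.363206 rev/s
rpm = 60·n = 9201.792377

rpm = 9201.79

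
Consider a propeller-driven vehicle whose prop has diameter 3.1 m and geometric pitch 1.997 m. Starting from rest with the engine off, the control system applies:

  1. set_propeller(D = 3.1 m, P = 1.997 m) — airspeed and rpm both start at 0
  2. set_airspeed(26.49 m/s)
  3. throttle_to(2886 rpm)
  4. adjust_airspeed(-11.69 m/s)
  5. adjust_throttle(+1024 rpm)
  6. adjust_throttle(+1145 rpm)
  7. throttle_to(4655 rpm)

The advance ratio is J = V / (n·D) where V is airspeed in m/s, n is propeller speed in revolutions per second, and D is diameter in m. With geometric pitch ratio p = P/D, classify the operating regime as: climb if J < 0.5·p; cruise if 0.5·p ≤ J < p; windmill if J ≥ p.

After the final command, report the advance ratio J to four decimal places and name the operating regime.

set_propeller: D = 3.1 m, P = 1.997 m (p = P/D = 0.644194); state ← (V=0, rpm=0)
set_airspeed(26.49): V ← 26.49 m/s
throttle_to(2886): rpm ← 2886
adjust_airspeed(-11.69): V ← 26.49 -11.69 = 14.8 m/s
adjust_throttle(+1024): rpm ← 2886 +1024 = 3910
adjust_throttle(+1145): rpm ← 3910 +1145 = 5055
throttle_to(4655): rpm ← 4655
final state: V = 14.8 m/s, rpm = 4655 → n = rpm/60 = 77.583333 rev/s
J = V / (n·D) = 14.8 / (77.583333 × 3.1) = 0.061536
regime bands: climb J<0.3221 | cruise [0.3221, 0.6442) | windmill J≥0.6442
J = 0.0615 → climb

J = 0.0615, regime = climb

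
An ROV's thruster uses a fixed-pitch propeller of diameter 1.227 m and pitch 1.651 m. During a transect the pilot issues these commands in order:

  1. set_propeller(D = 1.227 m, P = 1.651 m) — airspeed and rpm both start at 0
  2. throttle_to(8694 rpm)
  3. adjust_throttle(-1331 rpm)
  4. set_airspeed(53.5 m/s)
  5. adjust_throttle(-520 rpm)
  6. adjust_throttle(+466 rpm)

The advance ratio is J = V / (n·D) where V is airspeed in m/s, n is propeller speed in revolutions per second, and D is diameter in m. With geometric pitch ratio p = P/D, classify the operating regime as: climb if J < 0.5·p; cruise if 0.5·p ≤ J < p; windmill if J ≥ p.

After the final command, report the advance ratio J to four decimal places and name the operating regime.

set_propeller: D = 1.227 m, P = 1.651 m (p = P/D = 1.345558); state ← (V=0, rpm=0)
throttle_to(8694): rpm ← 8694
adjust_throttle(-1331): rpm ← 8694 -1331 = 7363
set_airspeed(53.5): V ← 53.5 m/s
adjust_throttle(-520): rpm ← 7363 -520 = 6843
adjust_throttle(+466): rpm ← 6843 +466 = 7309
final state: V = 53.5 m/s, rpm = 7309 → n = rpm/60 = 121.816667 rev/s
J = V / (n·D) = 53.5 / (121.816667 × 1.227) = 0.357934
regime bands: climb J<0.6728 | cruise [0.6728, 1.3456) | windmill J≥1.3456
J = 0.3579 → climb

J = 0.3579, regime = climb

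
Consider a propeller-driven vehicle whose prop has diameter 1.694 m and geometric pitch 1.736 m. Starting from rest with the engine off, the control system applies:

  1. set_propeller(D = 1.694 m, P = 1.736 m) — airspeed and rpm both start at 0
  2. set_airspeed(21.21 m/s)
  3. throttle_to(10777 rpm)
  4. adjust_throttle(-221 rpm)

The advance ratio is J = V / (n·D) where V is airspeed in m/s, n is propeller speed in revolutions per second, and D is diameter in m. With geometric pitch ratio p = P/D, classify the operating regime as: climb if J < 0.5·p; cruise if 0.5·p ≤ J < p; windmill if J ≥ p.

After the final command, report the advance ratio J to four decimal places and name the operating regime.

J = 0.0712, regime = climb

set_propeller: D = 1.694 m, P = 1.736 m (p = P/D = 1.024793); state ← (V=0, rpm=0)
set_airspeed(21.21): V ← 21.21 m/s
throttle_to(10777): rpm ← 10777
adjust_throttle(-221): rpm ← 10777 -221 = 10556
final state: V = 21.21 m/s, rpm = 10556 → n = rpm/60 = 175.933333 rev/s
J = V / (n·D) = 21.21 / (175.933333 × 1.694) = 0.071167
regime bands: climb J<0.5124 | cruise [0.5124, 1.0248) | windmill J≥1.0248
J = 0.0712 → climb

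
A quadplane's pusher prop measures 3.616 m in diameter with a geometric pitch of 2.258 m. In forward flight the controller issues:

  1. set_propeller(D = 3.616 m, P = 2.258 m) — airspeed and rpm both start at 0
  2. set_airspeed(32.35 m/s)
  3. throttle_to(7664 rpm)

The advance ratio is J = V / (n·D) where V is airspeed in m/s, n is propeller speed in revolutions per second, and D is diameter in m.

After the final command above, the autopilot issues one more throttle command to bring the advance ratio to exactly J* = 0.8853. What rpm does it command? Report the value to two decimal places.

set_propeller: D = 3.616 m, P = 2.258 m (p = P/D = 0.624447); state ← (V=0, rpm=0)
set_airspeed(32.35): V ← 32.35 m/s
throttle_to(7664): rpm ← 7664
final state: V = 32.35 m/s, rpm = 7664 → n = rpm/60 = 127.733333 rev/s
target J* = 0.8853; solve J* = V/(n·D) for n: n = V/(J*·D) = 32.35/(0.8853 × 3.616) = 10.105444 rev/s
rpm = 60·n = 606.326639

rpm = 606.33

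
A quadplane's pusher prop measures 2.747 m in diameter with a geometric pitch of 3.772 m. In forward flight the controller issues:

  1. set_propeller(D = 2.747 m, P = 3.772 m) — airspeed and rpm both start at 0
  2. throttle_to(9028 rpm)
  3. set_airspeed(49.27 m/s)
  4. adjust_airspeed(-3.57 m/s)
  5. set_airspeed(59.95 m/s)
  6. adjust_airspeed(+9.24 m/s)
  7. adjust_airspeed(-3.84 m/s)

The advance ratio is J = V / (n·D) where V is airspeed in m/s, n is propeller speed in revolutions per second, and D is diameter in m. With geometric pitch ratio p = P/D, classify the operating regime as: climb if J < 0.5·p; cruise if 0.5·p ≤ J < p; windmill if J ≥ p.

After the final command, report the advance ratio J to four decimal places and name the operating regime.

set_propeller: D = 2.747 m, P = 3.772 m (p = P/D = 1.373134); state ← (V=0, rpm=0)
throttle_to(9028): rpm ← 9028
set_airspeed(49.27): V ← 49.27 m/s
adjust_airspeed(-3.57): V ← 49.27 -3.57 = 45.7 m/s
set_airspeed(59.95): V ← 59.95 m/s
adjust_airspeed(+9.24): V ← 59.95 +9.24 = 69.19 m/s
adjust_airspeed(-3.84): V ← 69.19 -3.84 = 65.35 m/s
final state: V = 65.35 m/s, rpm = 9028 → n = rpm/60 = 150.466667 rev/s
J = V / (n·D) = 65.35 / (150.466667 × 2.747) = 0.158105
regime bands: climb J<0.6866 | cruise [0.6866, 1.3731) | windmill J≥1.3731
J = 0.1581 → climb

J = 0.1581, regime = climb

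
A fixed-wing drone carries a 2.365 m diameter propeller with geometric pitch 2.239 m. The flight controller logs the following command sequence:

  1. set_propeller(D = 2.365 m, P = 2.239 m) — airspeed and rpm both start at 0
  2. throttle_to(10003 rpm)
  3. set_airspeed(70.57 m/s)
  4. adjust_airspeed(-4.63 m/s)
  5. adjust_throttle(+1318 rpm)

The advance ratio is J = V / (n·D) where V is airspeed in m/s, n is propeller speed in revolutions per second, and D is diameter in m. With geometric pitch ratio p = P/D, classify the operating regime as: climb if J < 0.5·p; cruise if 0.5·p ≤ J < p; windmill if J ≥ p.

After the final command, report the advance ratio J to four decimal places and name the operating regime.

set_propeller: D = 2.365 m, P = 2.239 m (p = P/D = 0.946723); state ← (V=0, rpm=0)
throttle_to(10003): rpm ← 10003
set_airspeed(70.57): V ← 70.57 m/s
adjust_airspeed(-4.63): V ← 70.57 -4.63 = 65.94 m/s
adjust_throttle(+1318): rpm ← 10003 +1318 = 11321
final state: V = 65.94 m/s, rpm = 11321 → n = rpm/60 = 188.683333 rev/s
J = V / (n·D) = 65.94 / (188.683333 × 2.365) = 0.147769
regime bands: climb J<0.4734 | cruise [0.4734, 0.9467) | windmill J≥0.9467
J = 0.1478 → climb

J = 0.1478, regime = climb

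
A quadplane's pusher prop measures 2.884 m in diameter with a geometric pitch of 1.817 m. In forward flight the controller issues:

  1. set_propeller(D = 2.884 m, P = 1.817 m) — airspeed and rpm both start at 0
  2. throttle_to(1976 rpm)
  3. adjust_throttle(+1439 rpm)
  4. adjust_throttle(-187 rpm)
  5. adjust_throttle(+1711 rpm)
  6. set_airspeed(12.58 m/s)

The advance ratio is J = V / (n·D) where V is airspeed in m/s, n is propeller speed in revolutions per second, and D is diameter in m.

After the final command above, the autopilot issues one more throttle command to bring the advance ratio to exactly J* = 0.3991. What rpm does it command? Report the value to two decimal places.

set_propeller: D = 2.884 m, P = 1.817 m (p = P/D = 0.630028); state ← (V=0, rpm=0)
throttle_to(1976): rpm ← 1976
adjust_throttle(+1439): rpm ← 1976 +1439 = 3415
adjust_throttle(-187): rpm ← 3415 -187 = 3228
adjust_throttle(+1711): rpm ← 3228 +1711 = 4939
set_airspeed(12.58): V ← 12.58 m/s
final state: V = 12.58 m/s, rpm = 4939 → n = rpm/60 = 82.316667 rev/s
target J* = 0.3991; solve J* = V/(n·D) for n: n = V/(J*·D) = 12.58/(0.3991 × 2.884) = 10.929585 rev/s
rpm = 60·n = 655.775078

rpm = 655.78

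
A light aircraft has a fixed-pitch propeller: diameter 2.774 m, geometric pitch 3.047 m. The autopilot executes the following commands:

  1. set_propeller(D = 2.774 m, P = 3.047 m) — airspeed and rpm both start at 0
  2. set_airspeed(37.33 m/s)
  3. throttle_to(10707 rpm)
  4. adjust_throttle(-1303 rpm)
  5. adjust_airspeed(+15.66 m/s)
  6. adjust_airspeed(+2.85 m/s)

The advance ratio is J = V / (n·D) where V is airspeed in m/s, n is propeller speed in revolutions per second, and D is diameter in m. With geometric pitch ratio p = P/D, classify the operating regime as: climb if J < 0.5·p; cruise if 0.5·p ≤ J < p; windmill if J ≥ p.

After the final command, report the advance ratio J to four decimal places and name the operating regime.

J = 0.1284, regime = climb

set_propeller: D = 2.774 m, P = 3.047 m (p = P/D = 1.098414); state ← (V=0, rpm=0)
set_airspeed(37.33): V ← 37.33 m/s
throttle_to(10707): rpm ← 10707
adjust_throttle(-1303): rpm ← 10707 -1303 = 9404
adjust_airspeed(+15.66): V ← 37.33 +15.66 = 52.99 m/s
adjust_airspeed(+2.85): V ← 52.99 +2.85 = 55.84 m/s
final state: V = 55.84 m/s, rpm = 9404 → n = rpm/60 = 156.733333 rev/s
J = V / (n·D) = 55.84 / (156.733333 × 2.774) = 0.128433
regime bands: climb J<0.5492 | cruise [0.5492, 1.0984) | windmill J≥1.0984
J = 0.1284 → climb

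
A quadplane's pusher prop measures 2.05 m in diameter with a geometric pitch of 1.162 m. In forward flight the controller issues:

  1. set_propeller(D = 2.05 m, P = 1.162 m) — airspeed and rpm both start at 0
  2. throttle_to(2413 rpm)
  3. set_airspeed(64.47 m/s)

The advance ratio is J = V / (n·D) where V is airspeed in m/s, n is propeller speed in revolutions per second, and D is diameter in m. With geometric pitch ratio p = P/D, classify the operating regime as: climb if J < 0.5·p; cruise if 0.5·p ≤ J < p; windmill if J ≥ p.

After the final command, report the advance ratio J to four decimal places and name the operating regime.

J = 0.7820, regime = windmill

set_propeller: D = 2.05 m, P = 1.162 m (p = P/D = 0.566829); state ← (V=0, rpm=0)
throttle_to(2413): rpm ← 2413
set_airspeed(64.47): V ← 64.47 m/s
final state: V = 64.47 m/s, rpm = 2413 → n = rpm/60 = 40.216667 rev/s
J = V / (n·D) = 64.47 / (40.216667 × 2.05) = 0.781984
regime bands: climb J<0.2834 | cruise [0.2834, 0.5668) | windmill J≥0.5668
J = 0.7820 → windmill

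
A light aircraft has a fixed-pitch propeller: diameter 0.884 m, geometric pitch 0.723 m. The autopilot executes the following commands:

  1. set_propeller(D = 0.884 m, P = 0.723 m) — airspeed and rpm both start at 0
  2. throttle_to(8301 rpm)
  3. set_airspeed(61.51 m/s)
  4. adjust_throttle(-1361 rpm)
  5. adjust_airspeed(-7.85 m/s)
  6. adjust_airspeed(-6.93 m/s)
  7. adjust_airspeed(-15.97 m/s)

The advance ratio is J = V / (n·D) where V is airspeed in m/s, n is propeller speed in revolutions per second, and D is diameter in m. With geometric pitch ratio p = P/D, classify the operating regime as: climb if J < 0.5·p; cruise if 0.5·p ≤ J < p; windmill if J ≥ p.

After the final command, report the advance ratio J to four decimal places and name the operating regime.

J = 0.3008, regime = climb

set_propeller: D = 0.884 m, P = 0.723 m (p = P/D = 0.817873); state ← (V=0, rpm=0)
throttle_to(8301): rpm ← 8301
set_airspeed(61.51): V ← 61.51 m/s
adjust_throttle(-1361): rpm ← 8301 -1361 = 6940
adjust_airspeed(-7.85): V ← 61.51 -7.85 = 53.66 m/s
adjust_airspeed(-6.93): V ← 53.66 -6.93 = 46.73 m/s
adjust_airspeed(-15.97): V ← 46.73 -15.97 = 30.76 m/s
final state: V = 30.76 m/s, rpm = 6940 → n = rpm/60 = 115.666667 rev/s
J = V / (n·D) = 30.76 / (115.666667 × 0.884) = 0.300833
regime bands: climb J<0.4089 | cruise [0.4089, 0.8179) | windmill J≥0.8179
J = 0.3008 → climb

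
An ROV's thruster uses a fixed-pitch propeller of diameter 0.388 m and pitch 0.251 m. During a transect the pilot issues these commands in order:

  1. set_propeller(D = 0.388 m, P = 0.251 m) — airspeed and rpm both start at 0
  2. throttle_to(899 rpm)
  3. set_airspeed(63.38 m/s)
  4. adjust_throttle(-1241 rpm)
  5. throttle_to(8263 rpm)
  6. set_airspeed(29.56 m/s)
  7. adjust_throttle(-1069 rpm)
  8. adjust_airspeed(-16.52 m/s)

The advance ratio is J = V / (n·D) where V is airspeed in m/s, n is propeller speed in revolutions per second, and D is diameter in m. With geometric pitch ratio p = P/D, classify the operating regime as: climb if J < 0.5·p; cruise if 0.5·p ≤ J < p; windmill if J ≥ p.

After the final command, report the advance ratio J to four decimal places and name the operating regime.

set_propeller: D = 0.388 m, P = 0.251 m (p = P/D = 0.646907); state ← (V=0, rpm=0)
throttle_to(899): rpm ← 899
set_airspeed(63.38): V ← 63.38 m/s
adjust_throttle(-1241): rpm ← 899 -1241 = -342
throttle_to(8263): rpm ← 8263
set_airspeed(29.56): V ← 29.56 m/s
adjust_throttle(-1069): rpm ← 8263 -1069 = 7194
adjust_airspeed(-16.52): V ← 29.56 -16.52 = 13.04 m/s
final state: V = 13.04 m/s, rpm = 7194 → n = rpm/60 = 119.900000 rev/s
J = V / (n·D) = 13.04 / (119.900000 × 0.388) = 0.280302
regime bands: climb J<0.3235 | cruise [0.3235, 0.6469) | windmill J≥0.6469
J = 0.2803 → climb

J = 0.2803, regime = climb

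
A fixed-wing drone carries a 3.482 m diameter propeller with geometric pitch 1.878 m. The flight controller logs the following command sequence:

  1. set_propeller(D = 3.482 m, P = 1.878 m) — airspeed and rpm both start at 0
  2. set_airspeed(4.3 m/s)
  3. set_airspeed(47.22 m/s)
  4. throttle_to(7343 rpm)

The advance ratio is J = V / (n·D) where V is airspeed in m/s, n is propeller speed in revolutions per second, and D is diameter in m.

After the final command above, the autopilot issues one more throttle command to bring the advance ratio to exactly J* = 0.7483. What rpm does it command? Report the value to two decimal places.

rpm = 1087.36

set_propeller: D = 3.482 m, P = 1.878 m (p = P/D = 0.539345); state ← (V=0, rpm=0)
set_airspeed(4.3): V ← 4.3 m/s
set_airspeed(47.22): V ← 47.22 m/s
throttle_to(7343): rpm ← 7343
final state: V = 47.22 m/s, rpm = 7343 → n = rpm/60 = 122.383333 rev/s
target J* = 0.7483; solve J* = V/(n·D) for n: n = V/(J*·D) = 47.22/(0.7483 × 3.482) = 18.122640 rev/s
rpm = 60·n = 1087.358418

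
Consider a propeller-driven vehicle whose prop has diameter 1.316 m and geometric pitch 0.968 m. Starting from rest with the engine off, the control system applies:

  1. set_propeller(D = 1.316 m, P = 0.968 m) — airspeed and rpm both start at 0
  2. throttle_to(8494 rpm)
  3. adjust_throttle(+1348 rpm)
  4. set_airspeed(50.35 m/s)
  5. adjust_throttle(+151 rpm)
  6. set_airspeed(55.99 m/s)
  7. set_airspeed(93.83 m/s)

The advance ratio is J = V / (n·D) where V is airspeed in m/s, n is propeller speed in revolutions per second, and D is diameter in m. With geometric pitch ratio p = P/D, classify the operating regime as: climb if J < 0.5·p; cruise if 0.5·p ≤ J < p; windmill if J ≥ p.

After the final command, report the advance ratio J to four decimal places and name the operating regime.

J = 0.4281, regime = cruise

set_propeller: D = 1.316 m, P = 0.968 m (p = P/D = 0.735562); state ← (V=0, rpm=0)
throttle_to(8494): rpm ← 8494
adjust_throttle(+1348): rpm ← 8494 +1348 = 9842
set_airspeed(50.35): V ← 50.35 m/s
adjust_throttle(+151): rpm ← 9842 +151 = 9993
set_airspeed(55.99): V ← 55.99 m/s
set_airspeed(93.83): V ← 93.83 m/s
final state: V = 93.83 m/s, rpm = 9993 → n = rpm/60 = 166.550000 rev/s
J = V / (n·D) = 93.83 / (166.550000 × 1.316) = 0.428096
regime bands: climb J<0.3678 | cruise [0.3678, 0.7356) | windmill J≥0.7356
J = 0.4281 → cruise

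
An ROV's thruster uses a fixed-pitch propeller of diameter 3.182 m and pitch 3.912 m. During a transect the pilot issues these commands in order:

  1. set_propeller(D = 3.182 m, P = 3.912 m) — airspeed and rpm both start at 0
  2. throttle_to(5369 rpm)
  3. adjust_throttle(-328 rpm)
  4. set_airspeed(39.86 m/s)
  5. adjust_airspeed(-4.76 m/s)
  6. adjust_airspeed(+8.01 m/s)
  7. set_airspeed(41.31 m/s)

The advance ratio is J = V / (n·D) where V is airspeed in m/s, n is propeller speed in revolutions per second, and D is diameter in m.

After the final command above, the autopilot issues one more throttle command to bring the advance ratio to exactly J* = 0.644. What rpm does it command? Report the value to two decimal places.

set_propeller: D = 3.182 m, P = 3.912 m (p = P/D = 1.229415); state ← (V=0, rpm=0)
throttle_to(5369): rpm ← 5369
adjust_throttle(-328): rpm ← 5369 -328 = 5041
set_airspeed(39.86): V ← 39.86 m/s
adjust_airspeed(-4.76): V ← 39.86 -4.76 = 35.1 m/s
adjust_airspeed(+8.01): V ← 35.1 +8.01 = 43.11 m/s
set_airspeed(41.31): V ← 41.31 m/s
final state: V = 41.31 m/s, rpm = 5041 → n = rpm/60 = 84.016667 rev/s
target J* = 0.644; solve J* = V/(n·D) for n: n = V/(J*·D) = 41.31/(0.644 × 3.182) = 20.159008 rev/s
rpm = 60·n = 1209.540466

rpm = 1209.54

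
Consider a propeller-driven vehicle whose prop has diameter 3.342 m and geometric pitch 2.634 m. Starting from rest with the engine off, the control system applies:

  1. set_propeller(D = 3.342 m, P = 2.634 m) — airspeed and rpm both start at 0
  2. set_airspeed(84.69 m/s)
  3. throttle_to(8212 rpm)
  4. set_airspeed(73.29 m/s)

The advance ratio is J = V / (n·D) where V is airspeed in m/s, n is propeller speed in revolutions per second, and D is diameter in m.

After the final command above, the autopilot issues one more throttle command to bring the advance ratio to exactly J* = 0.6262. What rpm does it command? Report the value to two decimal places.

set_propeller: D = 3.342 m, P = 2.634 m (p = P/D = 0.788151); state ← (V=0, rpm=0)
set_airspeed(84.69): V ← 84.69 m/s
throttle_to(8212): rpm ← 8212
set_airspeed(73.29): V ← 73.29 m/s
final state: V = 73.29 m/s, rpm = 8212 → n = rpm/60 = 136.866667 rev/s
target J* = 0.6262; solve J* = V/(n·D) for n: n = V/(J*·D) = 73.29/(0.6262 × 3.342) = 35.020731 rev/s
rpm = 60·n = 2101.243888

rpm = 2101.24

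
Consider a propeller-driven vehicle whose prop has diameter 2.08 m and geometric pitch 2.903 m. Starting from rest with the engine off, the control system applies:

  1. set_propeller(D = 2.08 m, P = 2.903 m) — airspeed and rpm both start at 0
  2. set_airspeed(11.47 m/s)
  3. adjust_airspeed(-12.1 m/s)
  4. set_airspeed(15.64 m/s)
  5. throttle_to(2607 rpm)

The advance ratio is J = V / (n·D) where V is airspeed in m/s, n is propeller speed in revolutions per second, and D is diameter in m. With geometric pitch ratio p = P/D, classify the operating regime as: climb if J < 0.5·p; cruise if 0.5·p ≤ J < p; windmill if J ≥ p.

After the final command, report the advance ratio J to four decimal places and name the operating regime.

set_propeller: D = 2.08 m, P = 2.903 m (p = P/D = 1.395673); state ← (V=0, rpm=0)
set_airspeed(11.47): V ← 11.47 m/s
adjust_airspeed(-12.1): V ← 11.47 -12.1 = -0.63 m/s
set_airspeed(15.64): V ← 15.64 m/s
throttle_to(2607): rpm ← 2607
final state: V = 15.64 m/s, rpm = 2607 → n = rpm/60 = 43.450000 rev/s
J = V / (n·D) = 15.64 / (43.450000 × 2.08) = 0.173055
regime bands: climb J<0.6978 | cruise [0.6978, 1.3957) | windmill J≥1.3957
J = 0.1731 → climb

J = 0.1731, regime = climb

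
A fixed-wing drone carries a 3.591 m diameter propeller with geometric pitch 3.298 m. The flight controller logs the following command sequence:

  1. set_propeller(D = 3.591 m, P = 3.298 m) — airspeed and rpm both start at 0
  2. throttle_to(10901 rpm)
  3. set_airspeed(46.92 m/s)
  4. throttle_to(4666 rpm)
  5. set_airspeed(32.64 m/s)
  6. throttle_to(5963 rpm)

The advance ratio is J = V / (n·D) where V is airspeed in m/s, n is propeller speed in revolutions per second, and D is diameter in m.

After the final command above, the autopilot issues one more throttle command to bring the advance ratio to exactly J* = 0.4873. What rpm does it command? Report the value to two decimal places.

set_propeller: D = 3.591 m, P = 3.298 m (p = P/D = 0.918407); state ← (V=0, rpm=0)
throttle_to(10901): rpm ← 10901
set_airspeed(46.92): V ← 46.92 m/s
throttle_to(4666): rpm ← 4666
set_airspeed(32.64): V ← 32.64 m/s
throttle_to(5963): rpm ← 5963
final state: V = 32.64 m/s, rpm = 5963 → n = rpm/60 = 99.383333 rev/s
target J* = 0.4873; solve J* = V/(n·D) for n: n = V/(J*·D) = 32.64/(0.4873 × 3.591) = 18.652555 rev/s
rpm = 60·n = 1119.153311

rpm = 1119.15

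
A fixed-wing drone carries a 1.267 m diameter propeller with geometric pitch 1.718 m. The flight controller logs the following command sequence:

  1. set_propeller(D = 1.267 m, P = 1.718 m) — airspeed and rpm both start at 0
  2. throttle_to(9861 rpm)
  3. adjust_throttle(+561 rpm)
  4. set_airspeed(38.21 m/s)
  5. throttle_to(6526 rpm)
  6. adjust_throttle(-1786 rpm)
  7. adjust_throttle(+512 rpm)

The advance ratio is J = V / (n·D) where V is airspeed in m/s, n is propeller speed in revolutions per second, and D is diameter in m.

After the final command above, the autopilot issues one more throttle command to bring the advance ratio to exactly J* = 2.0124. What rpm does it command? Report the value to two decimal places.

rpm = 899.16

set_propeller: D = 1.267 m, P = 1.718 m (p = P/D = 1.355959); state ← (V=0, rpm=0)
throttle_to(9861): rpm ← 9861
adjust_throttle(+561): rpm ← 9861 +561 = 10422
set_airspeed(38.21): V ← 38.21 m/s
throttle_to(6526): rpm ← 6526
adjust_throttle(-1786): rpm ← 6526 -1786 = 4740
adjust_throttle(+512): rpm ← 4740 +512 = 5252
final state: V = 38.21 m/s, rpm = 5252 → n = rpm/60 = 87.533333 rev/s
target J* = 2.0124; solve J* = V/(n·D) for n: n = V/(J*·D) = 38.21/(2.0124 × 1.267) = 14.986013 rev/s
rpm = 60·n = 899.160799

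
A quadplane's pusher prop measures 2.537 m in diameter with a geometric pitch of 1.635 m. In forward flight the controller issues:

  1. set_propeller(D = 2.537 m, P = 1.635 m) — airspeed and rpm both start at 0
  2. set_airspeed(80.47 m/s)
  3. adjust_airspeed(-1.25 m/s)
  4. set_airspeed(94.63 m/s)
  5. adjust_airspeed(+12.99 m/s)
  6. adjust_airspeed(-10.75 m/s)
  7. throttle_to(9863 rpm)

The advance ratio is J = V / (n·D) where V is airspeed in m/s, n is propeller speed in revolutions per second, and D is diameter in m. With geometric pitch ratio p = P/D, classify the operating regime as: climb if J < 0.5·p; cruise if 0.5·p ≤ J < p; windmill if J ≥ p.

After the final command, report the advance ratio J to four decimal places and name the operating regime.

set_propeller: D = 2.537 m, P = 1.635 m (p = P/D = 0.644462); state ← (V=0, rpm=0)
set_airspeed(80.47): V ← 80.47 m/s
adjust_airspeed(-1.25): V ← 80.47 -1.25 = 79.22 m/s
set_airspeed(94.63): V ← 94.63 m/s
adjust_airspeed(+12.99): V ← 94.63 +12.99 = 107.62 m/s
adjust_airspeed(-10.75): V ← 107.62 -10.75 = 96.87 m/s
throttle_to(9863): rpm ← 9863
final state: V = 96.87 m/s, rpm = 9863 → n = rpm/60 = 164.383333 rev/s
J = V / (n·D) = 96.87 / (164.383333 × 2.537) = 0.232280
regime bands: climb J<0.3222 | cruise [0.3222, 0.6445) | windmill J≥0.6445
J = 0.2323 → climb

J = 0.2323, regime = climb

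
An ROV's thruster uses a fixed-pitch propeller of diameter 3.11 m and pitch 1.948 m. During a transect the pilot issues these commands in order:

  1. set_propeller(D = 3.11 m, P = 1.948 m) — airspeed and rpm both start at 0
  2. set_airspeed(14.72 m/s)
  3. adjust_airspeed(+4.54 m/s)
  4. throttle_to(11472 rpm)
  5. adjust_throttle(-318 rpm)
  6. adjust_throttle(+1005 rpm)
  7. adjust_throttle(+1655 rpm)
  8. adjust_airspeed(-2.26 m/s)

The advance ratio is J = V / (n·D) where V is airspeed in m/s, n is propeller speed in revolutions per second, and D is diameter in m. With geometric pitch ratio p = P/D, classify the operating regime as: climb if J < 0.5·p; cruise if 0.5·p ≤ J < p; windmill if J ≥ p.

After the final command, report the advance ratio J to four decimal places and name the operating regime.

J = 0.0237, regime = climb

set_propeller: D = 3.11 m, P = 1.948 m (p = P/D = 0.626367); state ← (V=0, rpm=0)
set_airspeed(14.72): V ← 14.72 m/s
adjust_airspeed(+4.54): V ← 14.72 +4.54 = 19.26 m/s
throttle_to(11472): rpm ← 11472
adjust_throttle(-318): rpm ← 11472 -318 = 11154
adjust_throttle(+1005): rpm ← 11154 +1005 = 12159
adjust_throttle(+1655): rpm ← 12159 +1655 = 13814
adjust_airspeed(-2.26): V ← 19.26 -2.26 = 17 m/s
final state: V = 17 m/s, rpm = 13814 → n = rpm/60 = 230.233333 rev/s
J = V / (n·D) = 17 / (230.233333 × 3.11) = 0.023742
regime bands: climb J<0.3132 | cruise [0.3132, 0.6264) | windmill J≥0.6264
J = 0.0237 → climb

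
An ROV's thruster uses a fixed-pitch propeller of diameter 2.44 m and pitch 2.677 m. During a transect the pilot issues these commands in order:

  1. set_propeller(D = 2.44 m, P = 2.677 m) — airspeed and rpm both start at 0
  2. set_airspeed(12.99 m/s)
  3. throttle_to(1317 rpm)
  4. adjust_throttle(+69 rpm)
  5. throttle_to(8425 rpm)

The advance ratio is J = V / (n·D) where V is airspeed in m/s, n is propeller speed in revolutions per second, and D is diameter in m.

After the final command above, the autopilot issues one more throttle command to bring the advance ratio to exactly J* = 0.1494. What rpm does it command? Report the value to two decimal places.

set_propeller: D = 2.44 m, P = 2.677 m (p = P/D = 1.097131); state ← (V=0, rpm=0)
set_airspeed(12.99): V ← 12.99 m/s
throttle_to(1317): rpm ← 1317
adjust_throttle(+69): rpm ← 1317 +69 = 1386
throttle_to(8425): rpm ← 8425
final state: V = 12.99 m/s, rpm = 8425 → n = rpm/60 = 140.416667 rev/s
target J* = 0.1494; solve J* = V/(n·D) for n: n = V/(J*·D) = 12.99/(0.1494 × 2.44) = 35.634341 rev/s
rpm = 60·n = 2138.060438

rpm = 2138.06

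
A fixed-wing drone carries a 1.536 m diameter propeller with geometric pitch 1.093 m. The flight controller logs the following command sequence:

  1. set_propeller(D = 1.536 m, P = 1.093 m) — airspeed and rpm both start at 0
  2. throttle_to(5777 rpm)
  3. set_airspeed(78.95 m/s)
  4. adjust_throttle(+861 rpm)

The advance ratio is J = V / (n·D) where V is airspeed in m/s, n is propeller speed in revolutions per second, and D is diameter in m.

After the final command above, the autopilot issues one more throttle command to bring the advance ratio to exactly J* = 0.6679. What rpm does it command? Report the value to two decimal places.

set_propeller: D = 1.536 m, P = 1.093 m (p = P/D = 0.711589); state ← (V=0, rpm=0)
throttle_to(5777): rpm ← 5777
set_airspeed(78.95): V ← 78.95 m/s
adjust_throttle(+861): rpm ← 5777 +861 = 6638
final state: V = 78.95 m/s, rpm = 6638 → n = rpm/60 = 110.633333 rev/s
target J* = 0.6679; solve J* = V/(n·D) for n: n = V/(J*·D) = 78.95/(0.6679 × 1.536) = 76.957238 rev/s
rpm = 60·n = 4617.434309

rpm = 4617.43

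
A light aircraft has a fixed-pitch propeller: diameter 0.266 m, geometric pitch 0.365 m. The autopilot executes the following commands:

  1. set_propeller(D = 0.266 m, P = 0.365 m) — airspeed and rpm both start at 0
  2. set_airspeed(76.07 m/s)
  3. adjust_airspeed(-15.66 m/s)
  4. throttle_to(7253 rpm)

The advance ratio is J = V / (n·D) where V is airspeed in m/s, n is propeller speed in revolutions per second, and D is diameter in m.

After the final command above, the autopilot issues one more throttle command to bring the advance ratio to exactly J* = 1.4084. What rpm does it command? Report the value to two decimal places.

rpm = 9675.03

set_propeller: D = 0.266 m, P = 0.365 m (p = P/D = 1.372180); state ← (V=0, rpm=0)
set_airspeed(76.07): V ← 76.07 m/s
adjust_airspeed(-15.66): V ← 76.07 -15.66 = 60.41 m/s
throttle_to(7253): rpm ← 7253
final state: V = 60.41 m/s, rpm = 7253 → n = rpm/60 = 120.883333 rev/s
target J* = 1.4084; solve J* = V/(n·D) for n: n = V/(J*·D) = 60.41/(1.4084 × 0.266) = 161.250542 rev/s
rpm = 60·n = 9675.032512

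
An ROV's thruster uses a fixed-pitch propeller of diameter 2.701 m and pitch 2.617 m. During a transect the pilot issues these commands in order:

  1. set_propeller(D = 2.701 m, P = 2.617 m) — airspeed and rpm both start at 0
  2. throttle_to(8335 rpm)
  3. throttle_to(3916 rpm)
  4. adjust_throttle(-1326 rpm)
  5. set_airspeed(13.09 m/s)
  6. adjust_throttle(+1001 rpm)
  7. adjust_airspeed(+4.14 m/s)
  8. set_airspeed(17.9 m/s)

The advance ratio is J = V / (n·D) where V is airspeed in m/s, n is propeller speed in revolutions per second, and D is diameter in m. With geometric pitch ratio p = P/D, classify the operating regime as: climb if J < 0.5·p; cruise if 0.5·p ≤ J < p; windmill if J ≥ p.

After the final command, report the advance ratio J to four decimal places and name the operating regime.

J = 0.1107, regime = climb

set_propeller: D = 2.701 m, P = 2.617 m (p = P/D = 0.968900); state ← (V=0, rpm=0)
throttle_to(8335): rpm ← 8335
throttle_to(3916): rpm ← 3916
adjust_throttle(-1326): rpm ← 3916 -1326 = 2590
set_airspeed(13.09): V ← 13.09 m/s
adjust_throttle(+1001): rpm ← 2590 +1001 = 3591
adjust_airspeed(+4.14): V ← 13.09 +4.14 = 17.23 m/s
set_airspeed(17.9): V ← 17.9 m/s
final state: V = 17.9 m/s, rpm = 3591 → n = rpm/60 = 59.850000 rev/s
J = V / (n·D) = 17.9 / (59.850000 × 2.701) = 0.110730
regime bands: climb J<0.4845 | cruise [0.4845, 0.9689) | windmill J≥0.9689
J = 0.1107 → climb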